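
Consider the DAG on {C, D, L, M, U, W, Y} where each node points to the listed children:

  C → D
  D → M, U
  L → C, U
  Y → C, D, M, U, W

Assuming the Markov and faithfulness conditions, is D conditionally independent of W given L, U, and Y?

Yes

There are 6 undirected paths between D and W; checking each against the conditioning set {L, U, Y}:
  1. D ← Y → W — Y:fork[blocks] ⇒ blocked
  2. D → M ← Y → W — M:collider[blocks]; Y:fork[blocks] ⇒ blocked
  3. D ← C ← Y → W — C:chain[open]; Y:fork[blocks] ⇒ blocked
  4. D ← C ← L → U ← Y → W — C:chain[open]; L:fork[blocks]; U:collider[open]; Y:fork[blocks] ⇒ blocked
  5. D → U ← Y → W — U:collider[open]; Y:fork[blocks] ⇒ blocked
  6. D → U ← L → C ← Y → W — U:collider[open]; L:fork[blocks]; C:collider[open]; Y:fork[blocks] ⇒ blocked
Since every path is blocked, d-separation holds.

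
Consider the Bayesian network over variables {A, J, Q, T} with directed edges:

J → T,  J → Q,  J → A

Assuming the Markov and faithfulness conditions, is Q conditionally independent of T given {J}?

Yes

There is one path between Q and T:
Path 1: Q ← J → T
  J is a fork here and J is conditioned on, so the path is blocked at J.
Every path is blocked, so Q and T are d-separated given {J}.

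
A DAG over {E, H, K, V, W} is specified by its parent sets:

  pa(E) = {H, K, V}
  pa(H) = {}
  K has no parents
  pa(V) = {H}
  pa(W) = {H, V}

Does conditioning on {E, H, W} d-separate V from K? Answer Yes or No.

No

3 paths connect V and K; each must be blocked for d-separation to hold:
  1. V ← H → E ← K — H:fork[blocks]; E:collider[open] ⇒ blocked
  2. V → E ← K — E:collider[open] ⇒ active
  3. V → W ← H → E ← K — W:collider[open]; H:fork[blocks]; E:collider[open] ⇒ blocked
Because an active path exists, V and K are not d-separated.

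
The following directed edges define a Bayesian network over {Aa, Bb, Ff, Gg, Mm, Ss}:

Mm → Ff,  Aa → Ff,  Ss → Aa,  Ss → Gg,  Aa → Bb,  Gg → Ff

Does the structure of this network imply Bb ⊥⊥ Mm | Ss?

We examine all 2 paths between Bb and Mm:
Path 1: Bb ← Aa → Ff ← Mm
  Ff is a collider here and neither Ff nor any of its descendants is conditioned on, so the collider stays closed — the path is blocked at Ff.
Path 2: Bb ← Aa ← Ss → Gg → Ff ← Mm
  Ss is a fork here and Ss is conditioned on, so the path is blocked at Ss.
Every path is blocked, so Bb and Mm are d-separated given {Ss}.

Yes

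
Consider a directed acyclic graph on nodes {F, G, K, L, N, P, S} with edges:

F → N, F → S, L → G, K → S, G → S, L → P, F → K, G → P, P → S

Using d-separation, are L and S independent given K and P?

There are 4 undirected paths between L and S; checking each against the conditioning set {K, P}:
  1. L → P → S — P:chain[blocks] ⇒ blocked
  2. L → P ← G → S — P:collider[open]; G:fork[open] ⇒ active
  3. L → G → P → S — G:chain[open]; P:chain[blocks] ⇒ blocked
  4. L → G → S — G:chain[open] ⇒ active
Because an active path exists, L and S are not d-separated.

No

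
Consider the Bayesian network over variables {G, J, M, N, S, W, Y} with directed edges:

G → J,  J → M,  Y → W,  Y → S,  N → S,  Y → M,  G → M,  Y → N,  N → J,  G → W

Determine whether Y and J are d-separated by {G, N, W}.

Yes — Y and J are d-separated given {G, N, W}.

There are 6 undirected paths between Y and J; checking each against the conditioning set {G, N, W}:
Path 1: Y → N → J
  N is a chain here and N is conditioned on, so the path is blocked at N.
Path 2: Y → W ← G → J
  G is a fork here and G is conditioned on, so the path is blocked at G.
Path 3: Y → W ← G → M ← J
  G is a fork here and G is conditioned on, so the path is blocked at G.
Path 4: Y → M ← G → J
  M is a collider here and neither M nor any of its descendants is conditioned on, so the collider stays closed — the path is blocked at M.
Path 5: Y → M ← J
  M is a collider here and neither M nor any of its descendants is conditioned on, so the collider stays closed — the path is blocked at M.
Path 6: Y → S ← N → J
  S is a collider here and neither S nor any of its descendants is conditioned on, so the collider stays closed — the path is blocked at S.
Every path is blocked, so Y and J are d-separated given {G, N, W}.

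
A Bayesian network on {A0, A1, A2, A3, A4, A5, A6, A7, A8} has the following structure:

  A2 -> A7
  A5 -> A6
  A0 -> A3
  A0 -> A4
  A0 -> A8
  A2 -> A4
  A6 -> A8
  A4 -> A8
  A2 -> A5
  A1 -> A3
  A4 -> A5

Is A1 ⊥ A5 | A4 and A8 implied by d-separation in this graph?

6 paths connect A1 and A5; each must be blocked for d-separation to hold:
  1. A1 → A3 ← A0 → A4 → A5 — A3:collider[blocks]; A0:fork[open]; A4:chain[blocks] ⇒ blocked
  2. A1 → A3 ← A0 → A4 → A8 ← A6 ← A5 — A3:collider[blocks]; A0:fork[open]; A4:chain[blocks]; A8:collider[open]; A6:chain[open] ⇒ blocked
  3. A1 → A3 ← A0 → A4 ← A2 → A5 — A3:collider[blocks]; A0:fork[open]; A4:collider[open]; A2:fork[open] ⇒ blocked
  4. A1 → A3 ← A0 → A8 ← A4 → A5 — A3:collider[blocks]; A0:fork[open]; A8:collider[open]; A4:fork[blocks] ⇒ blocked
  5. A1 → A3 ← A0 → A8 ← A4 ← A2 → A5 — A3:collider[blocks]; A0:fork[open]; A8:collider[open]; A4:chain[blocks]; A2:fork[open] ⇒ blocked
  6. A1 → A3 ← A0 → A8 ← A6 ← A5 — A3:collider[blocks]; A0:fork[open]; A8:collider[open]; A6:chain[open] ⇒ blocked
Every path is blocked, so A1 and A5 are d-separated given {A4, A8}.

Yes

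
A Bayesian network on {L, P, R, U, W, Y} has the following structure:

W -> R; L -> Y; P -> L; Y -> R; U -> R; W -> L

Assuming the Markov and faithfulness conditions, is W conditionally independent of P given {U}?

We examine all 2 paths between W and P:
Path 1: W → L ← P
  L is a collider here and neither L nor any of its descendants is conditioned on, so the collider stays closed — the path is blocked at L.
Path 2: W → R ← Y ← L ← P
  R is a collider here and neither R nor any of its descendants is conditioned on, so the collider stays closed — the path is blocked at R.
All paths are blocked; W ⊥ P | {U} holds.

Yes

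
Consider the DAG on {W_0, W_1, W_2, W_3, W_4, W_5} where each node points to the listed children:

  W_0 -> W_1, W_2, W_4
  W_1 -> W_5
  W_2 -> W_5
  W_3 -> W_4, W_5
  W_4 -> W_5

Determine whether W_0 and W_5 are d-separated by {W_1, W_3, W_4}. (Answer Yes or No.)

No

We examine all 4 paths between W_0 and W_5:
Path 1: W_0 → W_2 → W_5
  W_2 is a chain and W_2 is not conditioned on — no node blocks this path, so it is active.
Path 2: W_0 → W_1 → W_5
  W_1 is a chain here and W_1 is conditioned on, so the path is blocked at W_1.
Path 3: W_0 → W_4 ← W_3 → W_5
  W_3 is a fork here and W_3 is conditioned on, so the path is blocked at W_3.
Path 4: W_0 → W_4 → W_5
  W_4 is a chain here and W_4 is conditioned on, so the path is blocked at W_4.
Because an active path exists, W_0 and W_5 are not d-separated.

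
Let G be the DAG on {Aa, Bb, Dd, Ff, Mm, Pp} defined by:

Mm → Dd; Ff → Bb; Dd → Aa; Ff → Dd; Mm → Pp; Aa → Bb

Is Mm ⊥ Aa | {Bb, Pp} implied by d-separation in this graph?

2 paths connect Mm and Aa; each must be blocked for d-separation to hold:
  1. Mm → Dd → Aa — Dd:chain[open] ⇒ active
  2. Mm → Dd ← Ff → Bb ← Aa — Dd:collider[open]; Ff:fork[open]; Bb:collider[open] ⇒ active
Since the path Mm → Dd → Aa is active, Mm and Aa are not d-separated given {Bb, Pp}.

No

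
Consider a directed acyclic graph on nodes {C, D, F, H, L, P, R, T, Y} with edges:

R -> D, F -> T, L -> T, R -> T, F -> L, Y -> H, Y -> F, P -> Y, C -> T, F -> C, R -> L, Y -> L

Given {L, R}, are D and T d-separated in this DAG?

Yes — D and T are d-separated given {L, R}.

Enumerating the 6 paths from D to T and testing each for blocking by {L, R}:
Path 1: D ← R → L ← F → T
  R is a fork here and R is conditioned on, so the path is blocked at R.
Path 2: D ← R → L ← F → C → T
  R is a fork here and R is conditioned on, so the path is blocked at R.
Path 3: D ← R → L → T
  R is a fork here and R is conditioned on, so the path is blocked at R.
Path 4: D ← R → L ← Y → F → T
  R is a fork here and R is conditioned on, so the path is blocked at R.
Path 5: D ← R → L ← Y → F → C → T
  R is a fork here and R is conditioned on, so the path is blocked at R.
Path 6: D ← R → T
  R is a fork here and R is conditioned on, so the path is blocked at R.
Every path is blocked, so D and T are d-separated given {L, R}.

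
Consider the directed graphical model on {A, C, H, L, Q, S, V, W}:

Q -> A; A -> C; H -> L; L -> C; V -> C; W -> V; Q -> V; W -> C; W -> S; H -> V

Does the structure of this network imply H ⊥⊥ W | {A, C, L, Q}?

No

6 paths connect H and W; each must be blocked for d-separation to hold:
Path 1: H → L → C ← W
  L is a chain here and L is conditioned on, so the path is blocked at L.
Path 2: H → L → C ← A ← Q → V ← W
  L is a chain here and L is conditioned on, so the path is blocked at L.
Path 3: H → L → C ← V ← W
  L is a chain here and L is conditioned on, so the path is blocked at L.
Path 4: H → V → C ← W
  V is a chain and V is not conditioned on; C is a collider and C is conditioned on, which opens it — no node blocks this path, so it is active.
Path 5: H → V ← W
  V is a collider and its descendant C is conditioned on, which opens it — no node blocks this path, so it is active.
Path 6: H → V ← Q → A → C ← W
  Q is a fork here and Q is conditioned on, so the path is blocked at Q.
Because an active path exists, H and W are not d-separated.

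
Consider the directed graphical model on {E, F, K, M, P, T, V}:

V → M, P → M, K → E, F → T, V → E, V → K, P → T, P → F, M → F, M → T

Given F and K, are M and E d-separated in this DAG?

We examine all 2 paths between M and E:
Path 1: M ← V → E
  V is a fork and V is not conditioned on — no node blocks this path, so it is active.
Path 2: M ← V → K → E
  K is a chain here and K is conditioned on, so the path is blocked at K.
At least one path is unblocked, so d-separation fails.

No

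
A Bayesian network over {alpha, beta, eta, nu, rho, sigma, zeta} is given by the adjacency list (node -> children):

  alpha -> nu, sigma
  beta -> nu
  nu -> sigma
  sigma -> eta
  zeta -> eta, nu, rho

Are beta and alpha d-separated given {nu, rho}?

No

We examine all 3 paths between beta and alpha:
Path 1: beta → nu ← alpha
  nu is a collider and nu is conditioned on, which opens it — no node blocks this path, so it is active.
Path 2: beta → nu → sigma ← alpha
  nu is a chain here and nu is conditioned on, so the path is blocked at nu.
Path 3: beta → nu ← zeta → eta ← sigma ← alpha
  eta is a collider here and neither eta nor any of its descendants is conditioned on, so the collider stays closed — the path is blocked at eta.
At least one path is unblocked, so d-separation fails.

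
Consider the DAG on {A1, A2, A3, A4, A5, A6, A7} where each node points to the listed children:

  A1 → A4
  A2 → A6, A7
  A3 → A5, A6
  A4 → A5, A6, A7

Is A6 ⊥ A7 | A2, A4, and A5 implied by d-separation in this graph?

Yes

There are 3 undirected paths between A6 and A7; checking each against the conditioning set {A2, A4, A5}:
Path 1: A6 ← A4 → A7
  A4 is a fork here and A4 is conditioned on, so the path is blocked at A4.
Path 2: A6 ← A3 → A5 ← A4 → A7
  A4 is a fork here and A4 is conditioned on, so the path is blocked at A4.
Path 3: A6 ← A2 → A7
  A2 is a fork here and A2 is conditioned on, so the path is blocked at A2.
All paths are blocked; A6 ⊥ A7 | {A2, A4, A5} holds.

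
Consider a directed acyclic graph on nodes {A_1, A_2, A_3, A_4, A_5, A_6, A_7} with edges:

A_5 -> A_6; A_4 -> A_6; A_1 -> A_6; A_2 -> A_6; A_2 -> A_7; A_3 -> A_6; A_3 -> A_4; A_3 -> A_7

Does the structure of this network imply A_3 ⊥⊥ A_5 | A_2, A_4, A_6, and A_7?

There are 3 undirected paths between A_3 and A_5; checking each against the conditioning set {A_2, A_4, A_6, A_7}:
Path 1: A_3 → A_4 → A_6 ← A_5
  A_4 is a chain here and A_4 is conditioned on, so the path is blocked at A_4.
Path 2: A_3 → A_7 ← A_2 → A_6 ← A_5
  A_2 is a fork here and A_2 is conditioned on, so the path is blocked at A_2.
Path 3: A_3 → A_6 ← A_5
  A_6 is a collider and A_6 is conditioned on, which opens it — no node blocks this path, so it is active.
At least one path is unblocked, so d-separation fails.

No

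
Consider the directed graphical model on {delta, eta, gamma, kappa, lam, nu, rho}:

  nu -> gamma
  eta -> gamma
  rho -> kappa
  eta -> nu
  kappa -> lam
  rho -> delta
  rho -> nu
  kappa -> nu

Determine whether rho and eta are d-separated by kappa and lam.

Yes — rho and eta are d-separated given {kappa, lam}.

Enumerating the 4 paths from rho to eta and testing each for blocking by {kappa, lam}:
Path 1: rho → kappa → nu → gamma ← eta
  kappa is a chain here and kappa is conditioned on, so the path is blocked at kappa.
Path 2: rho → kappa → nu ← eta
  kappa is a chain here and kappa is conditioned on, so the path is blocked at kappa.
Path 3: rho → nu → gamma ← eta
  gamma is a collider here and neither gamma nor any of its descendants is conditioned on, so the collider stays closed — the path is blocked at gamma.
Path 4: rho → nu ← eta
  nu is a collider here and neither nu nor any of its descendants is conditioned on, so the collider stays closed — the path is blocked at nu.
Every path is blocked, so rho and eta are d-separated given {kappa, lam}.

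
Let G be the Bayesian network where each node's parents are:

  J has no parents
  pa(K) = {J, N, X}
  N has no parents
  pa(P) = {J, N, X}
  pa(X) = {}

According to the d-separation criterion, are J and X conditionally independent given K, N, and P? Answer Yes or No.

No

Enumerating the 4 paths from J to X and testing each for blocking by {K, N, P}:
Path 1: J → P ← N → K ← X
  N is a fork here and N is conditioned on, so the path is blocked at N.
Path 2: J → P ← X
  P is a collider and P is conditioned on, which opens it — no node blocks this path, so it is active.
Path 3: J → K ← N → P ← X
  N is a fork here and N is conditioned on, so the path is blocked at N.
Path 4: J → K ← X
  K is a collider and K is conditioned on, which opens it — no node blocks this path, so it is active.
Because an active path exists, J and X are not d-separated.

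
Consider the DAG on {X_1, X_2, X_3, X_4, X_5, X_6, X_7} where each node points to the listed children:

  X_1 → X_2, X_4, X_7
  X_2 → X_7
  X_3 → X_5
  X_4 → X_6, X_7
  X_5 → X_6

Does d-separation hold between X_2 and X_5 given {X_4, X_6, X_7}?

We examine all 4 paths between X_2 and X_5:
Path 1: X_2 ← X_1 → X_4 → X_6 ← X_5
  X_4 is a chain here and X_4 is conditioned on, so the path is blocked at X_4.
Path 2: X_2 ← X_1 → X_7 ← X_4 → X_6 ← X_5
  X_4 is a fork here and X_4 is conditioned on, so the path is blocked at X_4.
Path 3: X_2 → X_7 ← X_4 → X_6 ← X_5
  X_4 is a fork here and X_4 is conditioned on, so the path is blocked at X_4.
Path 4: X_2 → X_7 ← X_1 → X_4 → X_6 ← X_5
  X_4 is a chain here and X_4 is conditioned on, so the path is blocked at X_4.
All paths are blocked; X_2 ⊥ X_5 | {X_4, X_6, X_7} holds.

Yes — X_2 and X_5 are d-separated given {X_4, X_6, X_7}.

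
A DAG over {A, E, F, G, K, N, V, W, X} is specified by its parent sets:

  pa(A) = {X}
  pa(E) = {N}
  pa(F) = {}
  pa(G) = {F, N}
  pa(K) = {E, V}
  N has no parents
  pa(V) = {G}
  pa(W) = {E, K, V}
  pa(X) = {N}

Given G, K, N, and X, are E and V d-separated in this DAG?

5 paths connect E and V; each must be blocked for d-separation to hold:
Path 1: E → K ← V
  K is a collider and K is conditioned on, which opens it — no node blocks this path, so it is active.
Path 2: E → K → W ← V
  K is a chain here and K is conditioned on, so the path is blocked at K.
Path 3: E ← N → G → V
  N is a fork here and N is conditioned on, so the path is blocked at N.
Path 4: E → W ← K ← V
  W is a collider here and neither W nor any of its descendants is conditioned on, so the collider stays closed — the path is blocked at W.
Path 5: E → W ← V
  W is a collider here and neither W nor any of its descendants is conditioned on, so the collider stays closed — the path is blocked at W.
At least one path is unblocked, so d-separation fails.

No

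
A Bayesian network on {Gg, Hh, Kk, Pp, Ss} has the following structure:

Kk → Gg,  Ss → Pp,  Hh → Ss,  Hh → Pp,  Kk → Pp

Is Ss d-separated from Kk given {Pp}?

No

2 paths connect Ss and Kk; each must be blocked for d-separation to hold:
Path 1: Ss ← Hh → Pp ← Kk
  Hh is a fork and Hh is not conditioned on; Pp is a collider and Pp is conditioned on, which opens it — no node blocks this path, so it is active.
Path 2: Ss → Pp ← Kk
  Pp is a collider and Pp is conditioned on, which opens it — no node blocks this path, so it is active.
Because an active path exists, Ss and Kk are not d-separated.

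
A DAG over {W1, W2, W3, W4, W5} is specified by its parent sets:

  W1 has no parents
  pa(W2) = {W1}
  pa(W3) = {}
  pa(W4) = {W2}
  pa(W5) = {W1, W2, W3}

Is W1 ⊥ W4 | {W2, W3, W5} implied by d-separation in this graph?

2 paths connect W1 and W4; each must be blocked for d-separation to hold:
  1. W1 → W2 → W4 — W2:chain[blocks] ⇒ blocked
  2. W1 → W5 ← W2 → W4 — W5:collider[open]; W2:fork[blocks] ⇒ blocked
All paths are blocked; W1 ⊥ W4 | {W2, W3, W5} holds.

Yes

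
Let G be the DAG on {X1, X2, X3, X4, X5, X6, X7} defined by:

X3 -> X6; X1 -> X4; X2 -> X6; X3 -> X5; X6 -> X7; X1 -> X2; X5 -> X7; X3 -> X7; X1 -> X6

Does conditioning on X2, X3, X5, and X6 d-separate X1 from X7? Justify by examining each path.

Enumerating the 6 paths from X1 to X7 and testing each for blocking by {X2, X3, X5, X6}:
Path 1: X1 → X6 ← X3 → X5 → X7
  X3 is a fork here and X3 is conditioned on, so the path is blocked at X3.
Path 2: X1 → X6 ← X3 → X7
  X3 is a fork here and X3 is conditioned on, so the path is blocked at X3.
Path 3: X1 → X6 → X7
  X6 is a chain here and X6 is conditioned on, so the path is blocked at X6.
Path 4: X1 → X2 → X6 ← X3 → X5 → X7
  X2 is a chain here and X2 is conditioned on, so the path is blocked at X2.
Path 5: X1 → X2 → X6 ← X3 → X7
  X2 is a chain here and X2 is conditioned on, so the path is blocked at X2.
Path 6: X1 → X2 → X6 → X7
  X2 is a chain here and X2 is conditioned on, so the path is blocked at X2.
Since every path is blocked, d-separation holds.

Yes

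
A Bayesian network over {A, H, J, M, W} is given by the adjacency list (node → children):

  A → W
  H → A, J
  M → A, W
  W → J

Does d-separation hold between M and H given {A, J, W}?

No — M and H are not d-separated given {A, J, W}.

4 paths connect M and H; each must be blocked for d-separation to hold:
  1. M → A ← H — A:collider[open] ⇒ active
  2. M → A → W → J ← H — A:chain[blocks]; W:chain[blocks]; J:collider[open] ⇒ blocked
  3. M → W → J ← H — W:chain[blocks]; J:collider[open] ⇒ blocked
  4. M → W ← A ← H — W:collider[open]; A:chain[blocks] ⇒ blocked
Since the path M → A ← H is active, M and H are not d-separated given {A, J, W}.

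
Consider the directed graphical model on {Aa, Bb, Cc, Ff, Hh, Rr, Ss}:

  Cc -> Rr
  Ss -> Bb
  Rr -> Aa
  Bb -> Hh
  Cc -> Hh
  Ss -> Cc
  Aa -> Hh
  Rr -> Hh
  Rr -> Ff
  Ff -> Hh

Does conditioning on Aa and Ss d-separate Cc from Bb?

Yes — Cc and Bb are d-separated given {Aa, Ss}.

There are 5 undirected paths between Cc and Bb; checking each against the conditioning set {Aa, Ss}:
Path 1: Cc ← Ss → Bb
  Ss is a fork here and Ss is conditioned on, so the path is blocked at Ss.
Path 2: Cc → Hh ← Bb
  Hh is a collider here and neither Hh nor any of its descendants is conditioned on, so the collider stays closed — the path is blocked at Hh.
Path 3: Cc → Rr → Ff → Hh ← Bb
  Hh is a collider here and neither Hh nor any of its descendants is conditioned on, so the collider stays closed — the path is blocked at Hh.
Path 4: Cc → Rr → Aa → Hh ← Bb
  Aa is a chain here and Aa is conditioned on, so the path is blocked at Aa.
Path 5: Cc → Rr → Hh ← Bb
  Hh is a collider here and neither Hh nor any of its descendants is conditioned on, so the collider stays closed — the path is blocked at Hh.
Every path is blocked, so Cc and Bb are d-separated given {Aa, Ss}.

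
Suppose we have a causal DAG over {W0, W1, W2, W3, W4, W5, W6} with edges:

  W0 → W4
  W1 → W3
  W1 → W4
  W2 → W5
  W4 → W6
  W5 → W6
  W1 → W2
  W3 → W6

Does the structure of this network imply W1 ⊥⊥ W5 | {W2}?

Yes — W1 and W5 are d-separated given {W2}.

There are 3 undirected paths between W1 and W5; checking each against the conditioning set {W2}:
Path 1: W1 → W4 → W6 ← W5
  W6 is a collider here and neither W6 nor any of its descendants is conditioned on, so the collider stays closed — the path is blocked at W6.
Path 2: W1 → W3 → W6 ← W5
  W6 is a collider here and neither W6 nor any of its descendants is conditioned on, so the collider stays closed — the path is blocked at W6.
Path 3: W1 → W2 → W5
  W2 is a chain here and W2 is conditioned on, so the path is blocked at W2.
Every path is blocked, so W1 and W5 are d-separated given {W2}.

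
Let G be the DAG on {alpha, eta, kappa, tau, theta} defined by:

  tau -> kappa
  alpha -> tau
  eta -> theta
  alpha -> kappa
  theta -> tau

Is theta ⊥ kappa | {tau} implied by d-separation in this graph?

No

2 paths connect theta and kappa; each must be blocked for d-separation to hold:
  1. theta → tau → kappa — tau:chain[blocks] ⇒ blocked
  2. theta → tau ← alpha → kappa — tau:collider[open]; alpha:fork[open] ⇒ active
At least one path is unblocked, so d-separation fails.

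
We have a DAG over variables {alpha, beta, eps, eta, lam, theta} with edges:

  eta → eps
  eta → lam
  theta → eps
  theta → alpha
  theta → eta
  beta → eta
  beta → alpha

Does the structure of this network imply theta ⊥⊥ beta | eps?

No

Enumerating the 3 paths from theta to beta and testing each for blocking by {eps}:
Path 1: theta → alpha ← beta
  alpha is a collider here and neither alpha nor any of its descendants is conditioned on, so the collider stays closed — the path is blocked at alpha.
Path 2: theta → eta ← beta
  eta is a collider and its descendant eps is conditioned on, which opens it — no node blocks this path, so it is active.
Path 3: theta → eps ← eta ← beta
  eps is a collider and eps is conditioned on, which opens it; eta is a chain and eta is not conditioned on — no node blocks this path, so it is active.
Because an active path exists, theta and beta are not d-separated.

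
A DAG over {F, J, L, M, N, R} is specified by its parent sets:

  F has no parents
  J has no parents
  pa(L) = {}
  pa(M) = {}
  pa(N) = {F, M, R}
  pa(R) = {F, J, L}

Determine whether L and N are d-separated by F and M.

No

There are 2 undirected paths between L and N; checking each against the conditioning set {F, M}:
Path 1: L → R → N
  R is a chain and R is not conditioned on — no node blocks this path, so it is active.
Path 2: L → R ← F → N
  R is a collider here and neither R nor any of its descendants is conditioned on, so the collider stays closed — the path is blocked at R.
Since the path L → R → N is active, L and N are not d-separated given {F, M}.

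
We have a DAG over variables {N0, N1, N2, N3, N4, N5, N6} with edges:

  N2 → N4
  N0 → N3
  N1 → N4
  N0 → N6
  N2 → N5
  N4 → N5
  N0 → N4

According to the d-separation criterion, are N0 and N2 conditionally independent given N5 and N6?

We examine all 2 paths between N0 and N2:
Path 1: N0 → N4 ← N2
  N4 is a collider and its descendant N5 is conditioned on, which opens it — no node blocks this path, so it is active.
Path 2: N0 → N4 → N5 ← N2
  N4 is a chain and N4 is not conditioned on; N5 is a collider and N5 is conditioned on, which opens it — no node blocks this path, so it is active.
Because an active path exists, N0 and N2 are not d-separated.

No — N0 and N2 are not d-separated given {N5, N6}.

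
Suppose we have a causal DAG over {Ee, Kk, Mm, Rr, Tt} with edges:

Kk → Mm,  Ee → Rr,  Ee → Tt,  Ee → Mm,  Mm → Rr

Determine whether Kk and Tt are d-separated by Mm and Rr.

No

2 paths connect Kk and Tt; each must be blocked for d-separation to hold:
  1. Kk → Mm → Rr ← Ee → Tt — Mm:chain[blocks]; Rr:collider[open]; Ee:fork[open] ⇒ blocked
  2. Kk → Mm ← Ee → Tt — Mm:collider[open]; Ee:fork[open] ⇒ active
Because an active path exists, Kk and Tt are not d-separated.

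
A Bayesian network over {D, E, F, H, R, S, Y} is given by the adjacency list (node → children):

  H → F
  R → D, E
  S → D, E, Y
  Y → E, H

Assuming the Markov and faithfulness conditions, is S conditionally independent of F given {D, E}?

3 paths connect S and F; each must be blocked for d-separation to hold:
Path 1: S → D ← R → E ← Y → H → F
  D is a collider and D is conditioned on, which opens it; R is a fork and R is not conditioned on; E is a collider and E is conditioned on, which opens it; Y is a fork and Y is not conditioned on; H is a chain and H is not conditioned on — no node blocks this path, so it is active.
Path 2: S → Y → H → F
  Y is a chain and Y is not conditioned on; H is a chain and H is not conditioned on — no node blocks this path, so it is active.
Path 3: S → E ← Y → H → F
  E is a collider and E is conditioned on, which opens it; Y is a fork and Y is not conditioned on; H is a chain and H is not conditioned on — no node blocks this path, so it is active.
At least one path is unblocked, so d-separation fails.

No — S and F are not d-separated given {D, E}.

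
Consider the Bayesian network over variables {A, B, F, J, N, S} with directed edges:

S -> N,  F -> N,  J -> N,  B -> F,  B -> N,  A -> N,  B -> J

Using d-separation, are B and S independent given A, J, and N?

No — B and S are not d-separated given {A, J, N}.

There are 3 undirected paths between B and S; checking each against the conditioning set {A, J, N}:
  1. B → J → N ← S — J:chain[blocks]; N:collider[open] ⇒ blocked
  2. B → F → N ← S — F:chain[open]; N:collider[open] ⇒ active
  3. B → N ← S — N:collider[open] ⇒ active
At least one path is unblocked, so d-separation fails.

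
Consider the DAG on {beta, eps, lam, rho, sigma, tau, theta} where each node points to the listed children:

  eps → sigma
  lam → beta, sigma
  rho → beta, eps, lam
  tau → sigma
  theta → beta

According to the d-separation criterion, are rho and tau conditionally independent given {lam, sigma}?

No — rho and tau are not d-separated given {lam, sigma}.

There are 3 undirected paths between rho and tau; checking each against the conditioning set {lam, sigma}:
Path 1: rho → beta ← lam → sigma ← tau
  beta is a collider here and neither beta nor any of its descendants is conditioned on, so the collider stays closed — the path is blocked at beta.
Path 2: rho → eps → sigma ← tau
  eps is a chain and eps is not conditioned on; sigma is a collider and sigma is conditioned on, which opens it — no node blocks this path, so it is active.
Path 3: rho → lam → sigma ← tau
  lam is a chain here and lam is conditioned on, so the path is blocked at lam.
Because an active path exists, rho and tau are not d-separated.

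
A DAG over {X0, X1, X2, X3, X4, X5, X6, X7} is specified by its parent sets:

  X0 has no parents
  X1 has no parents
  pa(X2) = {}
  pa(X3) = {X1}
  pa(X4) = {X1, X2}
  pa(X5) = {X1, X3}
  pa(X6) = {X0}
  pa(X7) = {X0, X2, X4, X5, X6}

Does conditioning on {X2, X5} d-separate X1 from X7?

We examine all 4 paths between X1 and X7:
Path 1: X1 → X3 → X5 → X7
  X5 is a chain here and X5 is conditioned on, so the path is blocked at X5.
Path 2: X1 → X5 → X7
  X5 is a chain here and X5 is conditioned on, so the path is blocked at X5.
Path 3: X1 → X4 ← X2 → X7
  X4 is a collider here and neither X4 nor any of its descendants is conditioned on, so the collider stays closed — the path is blocked at X4.
Path 4: X1 → X4 → X7
  X4 is a chain and X4 is not conditioned on — no node blocks this path, so it is active.
Because an active path exists, X1 and X7 are not d-separated.

No — X1 and X7 are not d-separated given {X2, X5}.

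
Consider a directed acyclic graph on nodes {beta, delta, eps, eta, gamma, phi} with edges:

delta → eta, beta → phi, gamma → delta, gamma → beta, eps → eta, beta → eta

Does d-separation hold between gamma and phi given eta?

Enumerating the 2 paths from gamma to phi and testing each for blocking by {eta}:
Path 1: gamma → beta → phi
  beta is a chain and beta is not conditioned on — no node blocks this path, so it is active.
Path 2: gamma → delta → eta ← beta → phi
  delta is a chain and delta is not conditioned on; eta is a collider and eta is conditioned on, which opens it; beta is a fork and beta is not conditioned on — no node blocks this path, so it is active.
Because an active path exists, gamma and phi are not d-separated.

No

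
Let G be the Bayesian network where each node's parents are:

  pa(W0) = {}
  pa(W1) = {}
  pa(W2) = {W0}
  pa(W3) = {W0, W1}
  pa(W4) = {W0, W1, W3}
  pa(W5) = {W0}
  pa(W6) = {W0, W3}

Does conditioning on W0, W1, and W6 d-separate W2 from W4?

We examine all 5 paths between W2 and W4:
Path 1: W2 ← W0 → W3 → W4
  W0 is a fork here and W0 is conditioned on, so the path is blocked at W0.
Path 2: W2 ← W0 → W3 ← W1 → W4
  W0 is a fork here and W0 is conditioned on, so the path is blocked at W0.
Path 3: W2 ← W0 → W4
  W0 is a fork here and W0 is conditioned on, so the path is blocked at W0.
Path 4: W2 ← W0 → W6 ← W3 → W4
  W0 is a fork here and W0 is conditioned on, so the path is blocked at W0.
Path 5: W2 ← W0 → W6 ← W3 ← W1 → W4
  W0 is a fork here and W0 is conditioned on, so the path is blocked at W0.
Since every path is blocked, d-separation holds.

Yes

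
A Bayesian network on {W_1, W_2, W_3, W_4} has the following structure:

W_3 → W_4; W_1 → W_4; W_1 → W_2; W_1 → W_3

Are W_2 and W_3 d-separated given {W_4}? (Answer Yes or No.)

Enumerating the 2 paths from W_2 to W_3 and testing each for blocking by {W_4}:
Path 1: W_2 ← W_1 → W_3
  W_1 is a fork and W_1 is not conditioned on — no node blocks this path, so it is active.
Path 2: W_2 ← W_1 → W_4 ← W_3
  W_1 is a fork and W_1 is not conditioned on; W_4 is a collider and W_4 is conditioned on, which opens it — no node blocks this path, so it is active.
At least one path is unblocked, so d-separation fails.

No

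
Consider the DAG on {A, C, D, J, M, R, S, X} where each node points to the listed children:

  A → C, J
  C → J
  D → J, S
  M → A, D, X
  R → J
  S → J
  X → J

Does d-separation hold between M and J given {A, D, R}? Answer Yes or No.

No — M and J are not d-separated given {A, D, R}.

5 paths connect M and J; each must be blocked for d-separation to hold:
Path 1: M → X → J
  X is a chain and X is not conditioned on — no node blocks this path, so it is active.
Path 2: M → A → C → J
  A is a chain here and A is conditioned on, so the path is blocked at A.
Path 3: M → A → J
  A is a chain here and A is conditioned on, so the path is blocked at A.
Path 4: M → D → S → J
  D is a chain here and D is conditioned on, so the path is blocked at D.
Path 5: M → D → J
  D is a chain here and D is conditioned on, so the path is blocked at D.
At least one path is unblocked, so d-separation fails.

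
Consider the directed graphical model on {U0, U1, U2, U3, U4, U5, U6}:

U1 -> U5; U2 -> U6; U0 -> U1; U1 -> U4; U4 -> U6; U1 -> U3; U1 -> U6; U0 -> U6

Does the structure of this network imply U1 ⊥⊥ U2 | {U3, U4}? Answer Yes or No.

3 paths connect U1 and U2; each must be blocked for d-separation to hold:
Path 1: U1 → U6 ← U2
  U6 is a collider here and neither U6 nor any of its descendants is conditioned on, so the collider stays closed — the path is blocked at U6.
Path 2: U1 ← U0 → U6 ← U2
  U6 is a collider here and neither U6 nor any of its descendants is conditioned on, so the collider stays closed — the path is blocked at U6.
Path 3: U1 → U4 → U6 ← U2
  U4 is a chain here and U4 is conditioned on, so the path is blocked at U4.
All paths are blocked; U1 ⊥ U2 | {U3, U4} holds.

Yes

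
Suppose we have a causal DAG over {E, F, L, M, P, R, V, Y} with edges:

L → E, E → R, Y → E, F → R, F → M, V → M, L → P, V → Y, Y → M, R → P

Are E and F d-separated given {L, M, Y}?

Yes

There are 4 undirected paths between E and F; checking each against the conditioning set {L, M, Y}:
Path 1: E → R ← F
  R is a collider here and neither R nor any of its descendants is conditioned on, so the collider stays closed — the path is blocked at R.
Path 2: E ← Y ← V → M ← F
  Y is a chain here and Y is conditioned on, so the path is blocked at Y.
Path 3: E ← Y → M ← F
  Y is a fork here and Y is conditioned on, so the path is blocked at Y.
Path 4: E ← L → P ← R ← F
  L is a fork here and L is conditioned on, so the path is blocked at L.
Every path is blocked, so E and F are d-separated given {L, M, Y}.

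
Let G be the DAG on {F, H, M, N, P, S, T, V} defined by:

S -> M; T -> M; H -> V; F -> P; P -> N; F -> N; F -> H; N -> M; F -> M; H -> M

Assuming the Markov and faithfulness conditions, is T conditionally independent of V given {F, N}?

Yes

Enumerating the 4 paths from T to V and testing each for blocking by {F, N}:
  1. T → M ← H → V — M:collider[blocks]; H:fork[open] ⇒ blocked
  2. T → M ← N ← F → H → V — M:collider[blocks]; N:chain[blocks]; F:fork[blocks]; H:chain[open] ⇒ blocked
  3. T → M ← N ← P ← F → H → V — M:collider[blocks]; N:chain[blocks]; P:chain[open]; F:fork[blocks]; H:chain[open] ⇒ blocked
  4. T → M ← F → H → V — M:collider[blocks]; F:fork[blocks]; H:chain[open] ⇒ blocked
Since every path is blocked, d-separation holds.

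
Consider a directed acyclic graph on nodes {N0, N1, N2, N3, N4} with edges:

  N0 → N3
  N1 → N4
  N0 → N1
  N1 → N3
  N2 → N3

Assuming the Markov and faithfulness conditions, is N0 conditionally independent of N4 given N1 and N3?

We examine all 2 paths between N0 and N4:
Path 1: N0 → N1 → N4
  N1 is a chain here and N1 is conditioned on, so the path is blocked at N1.
Path 2: N0 → N3 ← N1 → N4
  N1 is a fork here and N1 is conditioned on, so the path is blocked at N1.
Every path is blocked, so N0 and N4 are d-separated given {N1, N3}.

Yes — N0 and N4 are d-separated given {N1, N3}.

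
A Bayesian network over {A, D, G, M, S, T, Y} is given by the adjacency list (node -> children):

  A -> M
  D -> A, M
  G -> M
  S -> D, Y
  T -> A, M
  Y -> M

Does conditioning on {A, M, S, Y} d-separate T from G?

No — T and G are not d-separated given {A, M, S, Y}.

We examine all 4 paths between T and G:
  1. T → A ← D ← S → Y → M ← G — A:collider[open]; D:chain[open]; S:fork[blocks]; Y:chain[blocks]; M:collider[open] ⇒ blocked
  2. T → A ← D → M ← G — A:collider[open]; D:fork[open]; M:collider[open] ⇒ active
  3. T → A → M ← G — A:chain[blocks]; M:collider[open] ⇒ blocked
  4. T → M ← G — M:collider[open] ⇒ active
Because an active path exists, T and G are not d-separated.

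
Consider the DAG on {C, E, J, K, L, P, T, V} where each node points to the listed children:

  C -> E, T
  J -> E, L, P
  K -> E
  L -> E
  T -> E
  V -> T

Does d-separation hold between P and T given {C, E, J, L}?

Yes

4 paths connect P and T; each must be blocked for d-separation to hold:
Path 1: P ← J → L → E ← T
  J is a fork here and J is conditioned on, so the path is blocked at J.
Path 2: P ← J → L → E ← C → T
  J is a fork here and J is conditioned on, so the path is blocked at J.
Path 3: P ← J → E ← T
  J is a fork here and J is conditioned on, so the path is blocked at J.
Path 4: P ← J → E ← C → T
  J is a fork here and J is conditioned on, so the path is blocked at J.
Every path is blocked, so P and T are d-separated given {C, E, J, L}.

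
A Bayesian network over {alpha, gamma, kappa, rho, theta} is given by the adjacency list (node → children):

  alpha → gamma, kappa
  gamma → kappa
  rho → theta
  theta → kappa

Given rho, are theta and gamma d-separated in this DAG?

Yes

There are 2 undirected paths between theta and gamma; checking each against the conditioning set {rho}:
Path 1: theta → kappa ← gamma
  kappa is a collider here and neither kappa nor any of its descendants is conditioned on, so the collider stays closed — the path is blocked at kappa.
Path 2: theta → kappa ← alpha → gamma
  kappa is a collider here and neither kappa nor any of its descendants is conditioned on, so the collider stays closed — the path is blocked at kappa.
All paths are blocked; theta ⊥ gamma | {rho} holds.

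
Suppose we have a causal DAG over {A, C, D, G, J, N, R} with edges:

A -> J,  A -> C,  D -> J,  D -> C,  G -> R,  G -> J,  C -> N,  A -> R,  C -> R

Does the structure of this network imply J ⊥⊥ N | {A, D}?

There are 5 undirected paths between J and N; checking each against the conditioning set {A, D}:
Path 1: J ← A → R ← C → N
  A is a fork here and A is conditioned on, so the path is blocked at A.
Path 2: J ← A → C → N
  A is a fork here and A is conditioned on, so the path is blocked at A.
Path 3: J ← G → R ← C → N
  R is a collider here and neither R nor any of its descendants is conditioned on, so the collider stays closed — the path is blocked at R.
Path 4: J ← G → R ← A → C → N
  R is a collider here and neither R nor any of its descendants is conditioned on, so the collider stays closed — the path is blocked at R.
Path 5: J ← D → C → N
  D is a fork here and D is conditioned on, so the path is blocked at D.
Since every path is blocked, d-separation holds.

Yes — J and N are d-separated given {A, D}.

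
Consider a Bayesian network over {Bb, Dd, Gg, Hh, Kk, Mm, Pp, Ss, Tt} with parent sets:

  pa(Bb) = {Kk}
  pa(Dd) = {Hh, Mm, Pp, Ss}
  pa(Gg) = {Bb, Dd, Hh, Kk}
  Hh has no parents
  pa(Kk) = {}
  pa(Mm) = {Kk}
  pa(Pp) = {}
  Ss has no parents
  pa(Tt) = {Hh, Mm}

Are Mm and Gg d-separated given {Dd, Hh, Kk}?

Yes — Mm and Gg are d-separated given {Dd, Hh, Kk}.

6 paths connect Mm and Gg; each must be blocked for d-separation to hold:
Path 1: Mm → Dd → Gg
  Dd is a chain here and Dd is conditioned on, so the path is blocked at Dd.
Path 2: Mm → Dd ← Hh → Gg
  Hh is a fork here and Hh is conditioned on, so the path is blocked at Hh.
Path 3: Mm ← Kk → Bb → Gg
  Kk is a fork here and Kk is conditioned on, so the path is blocked at Kk.
Path 4: Mm ← Kk → Gg
  Kk is a fork here and Kk is conditioned on, so the path is blocked at Kk.
Path 5: Mm → Tt ← Hh → Gg
  Tt is a collider here and neither Tt nor any of its descendants is conditioned on, so the collider stays closed — the path is blocked at Tt.
Path 6: Mm → Tt ← Hh → Dd → Gg
  Tt is a collider here and neither Tt nor any of its descendants is conditioned on, so the collider stays closed — the path is blocked at Tt.
Every path is blocked, so Mm and Gg are d-separated given {Dd, Hh, Kk}.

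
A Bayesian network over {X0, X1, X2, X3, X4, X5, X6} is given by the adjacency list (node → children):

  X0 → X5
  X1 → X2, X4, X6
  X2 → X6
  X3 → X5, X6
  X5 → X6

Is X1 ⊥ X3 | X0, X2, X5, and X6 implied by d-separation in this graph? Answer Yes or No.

Enumerating the 4 paths from X1 to X3 and testing each for blocking by {X0, X2, X5, X6}:
Path 1: X1 → X6 ← X5 ← X3
  X5 is a chain here and X5 is conditioned on, so the path is blocked at X5.
Path 2: X1 → X6 ← X3
  X6 is a collider and X6 is conditioned on, which opens it — no node blocks this path, so it is active.
Path 3: X1 → X2 → X6 ← X5 ← X3
  X2 is a chain here and X2 is conditioned on, so the path is blocked at X2.
Path 4: X1 → X2 → X6 ← X3
  X2 is a chain here and X2 is conditioned on, so the path is blocked at X2.
Since the path X1 → X6 ← X3 is active, X1 and X3 are not d-separated given {X0, X2, X5, X6}.

No — X1 and X3 are not d-separated given {X0, X2, X5, X6}.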